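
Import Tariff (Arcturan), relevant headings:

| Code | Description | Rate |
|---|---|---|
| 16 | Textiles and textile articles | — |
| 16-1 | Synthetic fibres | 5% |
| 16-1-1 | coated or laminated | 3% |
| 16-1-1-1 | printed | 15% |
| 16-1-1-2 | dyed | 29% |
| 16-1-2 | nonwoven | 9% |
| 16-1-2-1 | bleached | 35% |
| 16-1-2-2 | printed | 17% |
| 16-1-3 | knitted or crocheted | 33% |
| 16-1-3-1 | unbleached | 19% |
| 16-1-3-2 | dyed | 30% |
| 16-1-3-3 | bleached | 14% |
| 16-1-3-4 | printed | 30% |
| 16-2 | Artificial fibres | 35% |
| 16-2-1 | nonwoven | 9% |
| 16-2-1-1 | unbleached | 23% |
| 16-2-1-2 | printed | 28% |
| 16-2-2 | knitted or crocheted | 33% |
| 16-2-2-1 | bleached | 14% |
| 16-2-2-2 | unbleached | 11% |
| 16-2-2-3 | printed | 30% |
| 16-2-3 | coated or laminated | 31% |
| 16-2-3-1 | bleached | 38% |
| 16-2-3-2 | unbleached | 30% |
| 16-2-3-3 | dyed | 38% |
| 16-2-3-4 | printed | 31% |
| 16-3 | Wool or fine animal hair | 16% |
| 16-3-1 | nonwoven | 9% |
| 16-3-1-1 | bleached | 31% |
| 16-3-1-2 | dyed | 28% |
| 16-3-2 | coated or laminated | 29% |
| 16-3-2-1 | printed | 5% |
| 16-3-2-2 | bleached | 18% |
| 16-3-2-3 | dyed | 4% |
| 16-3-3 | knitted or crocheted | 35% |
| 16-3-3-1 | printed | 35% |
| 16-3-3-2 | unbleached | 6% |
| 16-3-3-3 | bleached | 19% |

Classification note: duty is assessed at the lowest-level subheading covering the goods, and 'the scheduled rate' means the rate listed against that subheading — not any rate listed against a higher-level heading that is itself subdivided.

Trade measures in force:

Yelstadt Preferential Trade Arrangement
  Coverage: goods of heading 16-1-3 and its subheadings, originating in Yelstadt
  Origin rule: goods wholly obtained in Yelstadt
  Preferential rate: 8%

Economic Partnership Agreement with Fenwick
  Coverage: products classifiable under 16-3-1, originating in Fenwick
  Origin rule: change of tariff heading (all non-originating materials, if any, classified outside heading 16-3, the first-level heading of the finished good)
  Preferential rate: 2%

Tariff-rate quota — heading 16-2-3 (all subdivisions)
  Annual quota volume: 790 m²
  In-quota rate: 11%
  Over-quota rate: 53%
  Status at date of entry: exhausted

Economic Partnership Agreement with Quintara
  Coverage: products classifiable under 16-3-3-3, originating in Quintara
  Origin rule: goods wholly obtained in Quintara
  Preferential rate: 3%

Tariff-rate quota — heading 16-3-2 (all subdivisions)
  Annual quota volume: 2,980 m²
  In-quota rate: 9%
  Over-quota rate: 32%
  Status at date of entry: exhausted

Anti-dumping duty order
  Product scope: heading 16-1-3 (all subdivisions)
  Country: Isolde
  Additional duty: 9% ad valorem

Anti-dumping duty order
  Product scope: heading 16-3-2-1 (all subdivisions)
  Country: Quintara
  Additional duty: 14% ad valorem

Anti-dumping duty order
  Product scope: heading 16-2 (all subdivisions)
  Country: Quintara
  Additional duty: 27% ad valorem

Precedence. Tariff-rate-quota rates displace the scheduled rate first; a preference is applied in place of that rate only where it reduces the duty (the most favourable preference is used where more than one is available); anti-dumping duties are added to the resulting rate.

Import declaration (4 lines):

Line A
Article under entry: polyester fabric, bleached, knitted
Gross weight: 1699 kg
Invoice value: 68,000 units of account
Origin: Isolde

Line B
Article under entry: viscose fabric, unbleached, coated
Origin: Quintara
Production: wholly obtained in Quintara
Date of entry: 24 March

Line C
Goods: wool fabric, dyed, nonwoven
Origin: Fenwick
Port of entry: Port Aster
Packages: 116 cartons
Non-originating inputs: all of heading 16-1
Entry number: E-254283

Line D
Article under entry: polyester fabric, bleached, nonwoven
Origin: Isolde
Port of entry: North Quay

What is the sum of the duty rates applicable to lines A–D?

Line A: polyester → 16-1; knitted → 16-1-3; bleached → 16-1-3-3. Scheduled 14%. anti-dumping (Isolde, 16-1-3): +9%; total 14% + 9% = 23%. → 23%.
Line B: viscose → 16-2; coated → 16-2-3; unbleached → 16-2-3-2. Scheduled 30%. quota on 16-2-3 exhausted → over-quota 53%; Quintara agreement on 16-3-3-3: 16-2-3-2 not covered; anti-dumping (Quintara, 16-2): +27%; total 53% + 27% = 80%. → 80%.
Line C: wool → 16-3; nonwoven → 16-3-1; dyed → 16-3-1-2. Scheduled 28%. Fenwick agreement on 16-3-1: CTH met → 2% available; preferential 2%. → 2%.
Line D: polyester → 16-1; nonwoven → 16-1-2; bleached → 16-1-2-1. Scheduled 35%. No special measure applies. → 35%.
Sum: 23% + 80% + 2% + 35% = 140%.

140%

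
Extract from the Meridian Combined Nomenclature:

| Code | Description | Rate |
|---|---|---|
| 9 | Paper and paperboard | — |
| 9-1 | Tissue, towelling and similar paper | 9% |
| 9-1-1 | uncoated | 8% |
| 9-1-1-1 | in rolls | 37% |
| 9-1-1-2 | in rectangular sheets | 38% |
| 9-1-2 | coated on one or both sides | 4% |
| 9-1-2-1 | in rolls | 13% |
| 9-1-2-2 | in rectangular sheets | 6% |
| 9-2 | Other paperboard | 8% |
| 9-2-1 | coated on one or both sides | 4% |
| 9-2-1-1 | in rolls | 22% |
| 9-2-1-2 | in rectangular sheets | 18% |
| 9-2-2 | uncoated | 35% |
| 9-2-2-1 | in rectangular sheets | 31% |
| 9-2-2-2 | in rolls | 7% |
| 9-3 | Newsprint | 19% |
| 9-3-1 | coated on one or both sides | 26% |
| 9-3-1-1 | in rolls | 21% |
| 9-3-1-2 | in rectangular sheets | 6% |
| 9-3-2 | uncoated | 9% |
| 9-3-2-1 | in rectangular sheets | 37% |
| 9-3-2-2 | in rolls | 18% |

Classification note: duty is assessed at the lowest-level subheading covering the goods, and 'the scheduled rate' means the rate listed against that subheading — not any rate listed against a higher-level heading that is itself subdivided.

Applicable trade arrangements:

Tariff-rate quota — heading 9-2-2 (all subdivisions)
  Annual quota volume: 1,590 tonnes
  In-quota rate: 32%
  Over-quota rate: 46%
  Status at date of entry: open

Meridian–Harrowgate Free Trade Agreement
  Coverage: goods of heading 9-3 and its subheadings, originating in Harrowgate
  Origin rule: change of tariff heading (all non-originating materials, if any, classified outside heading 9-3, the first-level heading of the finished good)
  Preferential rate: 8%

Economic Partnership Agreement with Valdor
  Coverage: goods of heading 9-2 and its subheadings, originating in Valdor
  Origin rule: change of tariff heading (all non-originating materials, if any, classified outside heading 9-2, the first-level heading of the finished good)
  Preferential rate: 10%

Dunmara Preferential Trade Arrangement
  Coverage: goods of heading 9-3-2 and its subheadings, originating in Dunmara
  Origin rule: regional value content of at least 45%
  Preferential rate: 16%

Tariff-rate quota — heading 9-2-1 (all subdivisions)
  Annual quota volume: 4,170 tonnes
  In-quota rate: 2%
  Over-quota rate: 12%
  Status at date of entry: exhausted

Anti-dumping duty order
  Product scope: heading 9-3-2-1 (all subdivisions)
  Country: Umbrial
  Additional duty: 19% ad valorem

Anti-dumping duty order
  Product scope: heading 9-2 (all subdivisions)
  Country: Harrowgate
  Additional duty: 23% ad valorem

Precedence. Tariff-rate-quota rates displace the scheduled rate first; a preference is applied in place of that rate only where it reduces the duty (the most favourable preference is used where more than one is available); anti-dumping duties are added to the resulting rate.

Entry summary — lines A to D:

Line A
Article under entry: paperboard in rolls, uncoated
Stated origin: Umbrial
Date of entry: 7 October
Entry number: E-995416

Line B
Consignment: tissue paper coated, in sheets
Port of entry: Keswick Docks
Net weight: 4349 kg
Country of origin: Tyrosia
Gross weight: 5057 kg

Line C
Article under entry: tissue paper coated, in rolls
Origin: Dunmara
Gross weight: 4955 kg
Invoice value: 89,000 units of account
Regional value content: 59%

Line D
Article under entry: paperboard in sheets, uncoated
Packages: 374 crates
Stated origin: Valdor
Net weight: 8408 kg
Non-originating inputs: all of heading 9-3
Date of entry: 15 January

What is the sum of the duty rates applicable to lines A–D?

61%

Line A: paperboard → 9-2; uncoated → 9-2-2; in rolls → 9-2-2-2. Scheduled 7%. quota on 9-2-2 open → in-quota 32%. → 32%.
Line B: tissue paper → 9-1; coated → 9-1-2; in sheets → 9-1-2-2. Scheduled 6%. No special measure applies. → 6%.
Line C: tissue paper → 9-1; coated → 9-1-2; in rolls → 9-1-2-1. Scheduled 13%. Dunmara agreement on 9-3-2: 9-1-2-1 not covered. → 13%.
Line D: paperboard → 9-2; uncoated → 9-2-2; in sheets → 9-2-2-1. Scheduled 31%. quota on 9-2-2 open → in-quota 32%; Valdor agreement on 9-2: CTH met → 10% available; preferential 10%. → 10%.
Sum: 32% + 6% + 13% + 10% = 61%.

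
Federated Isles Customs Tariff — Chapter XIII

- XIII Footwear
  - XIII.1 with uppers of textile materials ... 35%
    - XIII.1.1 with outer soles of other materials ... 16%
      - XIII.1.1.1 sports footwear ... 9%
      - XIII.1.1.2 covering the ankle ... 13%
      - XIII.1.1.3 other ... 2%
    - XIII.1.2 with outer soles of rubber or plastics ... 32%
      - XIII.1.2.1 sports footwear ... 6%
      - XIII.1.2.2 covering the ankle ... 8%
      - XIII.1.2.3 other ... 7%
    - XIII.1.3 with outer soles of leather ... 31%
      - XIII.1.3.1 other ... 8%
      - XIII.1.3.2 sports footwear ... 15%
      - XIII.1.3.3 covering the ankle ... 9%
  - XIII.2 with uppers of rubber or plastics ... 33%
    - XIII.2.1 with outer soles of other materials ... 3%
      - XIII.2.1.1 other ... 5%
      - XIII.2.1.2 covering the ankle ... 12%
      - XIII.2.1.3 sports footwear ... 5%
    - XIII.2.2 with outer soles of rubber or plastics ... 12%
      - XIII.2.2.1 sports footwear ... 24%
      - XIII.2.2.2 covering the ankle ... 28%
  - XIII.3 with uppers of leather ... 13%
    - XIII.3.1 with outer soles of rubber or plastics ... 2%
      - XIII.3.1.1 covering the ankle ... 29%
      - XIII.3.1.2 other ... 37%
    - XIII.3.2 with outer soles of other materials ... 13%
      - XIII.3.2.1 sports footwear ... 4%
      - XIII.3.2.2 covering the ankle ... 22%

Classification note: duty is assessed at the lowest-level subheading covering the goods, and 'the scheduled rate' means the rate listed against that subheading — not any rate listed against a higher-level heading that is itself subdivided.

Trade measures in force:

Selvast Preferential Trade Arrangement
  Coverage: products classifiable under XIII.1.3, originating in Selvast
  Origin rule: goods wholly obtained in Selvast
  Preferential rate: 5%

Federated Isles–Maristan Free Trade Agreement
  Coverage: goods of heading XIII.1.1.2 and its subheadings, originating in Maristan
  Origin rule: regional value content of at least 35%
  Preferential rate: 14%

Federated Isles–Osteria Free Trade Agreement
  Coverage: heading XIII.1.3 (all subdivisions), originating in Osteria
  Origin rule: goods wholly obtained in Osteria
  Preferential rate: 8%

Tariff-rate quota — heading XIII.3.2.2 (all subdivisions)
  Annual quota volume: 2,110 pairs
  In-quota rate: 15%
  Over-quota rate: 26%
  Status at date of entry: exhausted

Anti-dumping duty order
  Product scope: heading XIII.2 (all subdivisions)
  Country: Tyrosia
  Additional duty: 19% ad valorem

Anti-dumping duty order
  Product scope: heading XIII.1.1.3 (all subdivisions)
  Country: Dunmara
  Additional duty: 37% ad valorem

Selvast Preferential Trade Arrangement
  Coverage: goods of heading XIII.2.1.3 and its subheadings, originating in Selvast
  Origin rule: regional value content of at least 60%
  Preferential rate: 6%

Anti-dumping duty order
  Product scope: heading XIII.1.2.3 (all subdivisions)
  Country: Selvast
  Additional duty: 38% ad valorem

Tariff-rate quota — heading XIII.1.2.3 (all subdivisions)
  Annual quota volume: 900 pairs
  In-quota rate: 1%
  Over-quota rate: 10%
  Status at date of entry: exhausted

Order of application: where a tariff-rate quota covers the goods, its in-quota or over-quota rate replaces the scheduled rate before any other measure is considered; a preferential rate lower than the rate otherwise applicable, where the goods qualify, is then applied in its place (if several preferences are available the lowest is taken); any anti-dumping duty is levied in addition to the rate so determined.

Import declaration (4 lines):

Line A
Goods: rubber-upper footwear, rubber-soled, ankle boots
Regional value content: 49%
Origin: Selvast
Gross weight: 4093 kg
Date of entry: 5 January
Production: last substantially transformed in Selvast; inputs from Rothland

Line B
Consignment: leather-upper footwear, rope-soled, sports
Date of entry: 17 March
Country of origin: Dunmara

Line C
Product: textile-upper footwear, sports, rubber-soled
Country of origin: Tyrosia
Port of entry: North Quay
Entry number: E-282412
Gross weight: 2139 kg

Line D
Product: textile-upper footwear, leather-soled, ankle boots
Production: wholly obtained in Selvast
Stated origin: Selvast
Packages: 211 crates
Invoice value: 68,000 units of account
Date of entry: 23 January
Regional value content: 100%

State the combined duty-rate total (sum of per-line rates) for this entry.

Line A: rubber-upper → XIII.2; rubber-soled → XIII.2.2; ankle boots → XIII.2.2.2. Scheduled 28%. Selvast agreement on XIII.1.3: XIII.2.2.2 not covered; Selvast agreement on XIII.2.1.3: XIII.2.2.2 not covered. → 28%.
Line B: leather-upper → XIII.3; rope-soled → XIII.3.2; sports → XIII.3.2.1. Scheduled 4%. No special measure applies. → 4%.
Line C: textile-upper → XIII.1; rubber-soled → XIII.1.2; sports → XIII.1.2.1. Scheduled 6%. No special measure applies. → 6%.
Line D: textile-upper → XIII.1; leather-soled → XIII.1.3; ankle boots → XIII.1.3.3. Scheduled 9%. Selvast agreement on XIII.1.3: wholly obtained → 5% available; Selvast agreement on XIII.2.1.3: XIII.1.3.3 not covered; preferential 5%. → 5%.
Sum: 28% + 4% + 6% + 5% = 43%.

43%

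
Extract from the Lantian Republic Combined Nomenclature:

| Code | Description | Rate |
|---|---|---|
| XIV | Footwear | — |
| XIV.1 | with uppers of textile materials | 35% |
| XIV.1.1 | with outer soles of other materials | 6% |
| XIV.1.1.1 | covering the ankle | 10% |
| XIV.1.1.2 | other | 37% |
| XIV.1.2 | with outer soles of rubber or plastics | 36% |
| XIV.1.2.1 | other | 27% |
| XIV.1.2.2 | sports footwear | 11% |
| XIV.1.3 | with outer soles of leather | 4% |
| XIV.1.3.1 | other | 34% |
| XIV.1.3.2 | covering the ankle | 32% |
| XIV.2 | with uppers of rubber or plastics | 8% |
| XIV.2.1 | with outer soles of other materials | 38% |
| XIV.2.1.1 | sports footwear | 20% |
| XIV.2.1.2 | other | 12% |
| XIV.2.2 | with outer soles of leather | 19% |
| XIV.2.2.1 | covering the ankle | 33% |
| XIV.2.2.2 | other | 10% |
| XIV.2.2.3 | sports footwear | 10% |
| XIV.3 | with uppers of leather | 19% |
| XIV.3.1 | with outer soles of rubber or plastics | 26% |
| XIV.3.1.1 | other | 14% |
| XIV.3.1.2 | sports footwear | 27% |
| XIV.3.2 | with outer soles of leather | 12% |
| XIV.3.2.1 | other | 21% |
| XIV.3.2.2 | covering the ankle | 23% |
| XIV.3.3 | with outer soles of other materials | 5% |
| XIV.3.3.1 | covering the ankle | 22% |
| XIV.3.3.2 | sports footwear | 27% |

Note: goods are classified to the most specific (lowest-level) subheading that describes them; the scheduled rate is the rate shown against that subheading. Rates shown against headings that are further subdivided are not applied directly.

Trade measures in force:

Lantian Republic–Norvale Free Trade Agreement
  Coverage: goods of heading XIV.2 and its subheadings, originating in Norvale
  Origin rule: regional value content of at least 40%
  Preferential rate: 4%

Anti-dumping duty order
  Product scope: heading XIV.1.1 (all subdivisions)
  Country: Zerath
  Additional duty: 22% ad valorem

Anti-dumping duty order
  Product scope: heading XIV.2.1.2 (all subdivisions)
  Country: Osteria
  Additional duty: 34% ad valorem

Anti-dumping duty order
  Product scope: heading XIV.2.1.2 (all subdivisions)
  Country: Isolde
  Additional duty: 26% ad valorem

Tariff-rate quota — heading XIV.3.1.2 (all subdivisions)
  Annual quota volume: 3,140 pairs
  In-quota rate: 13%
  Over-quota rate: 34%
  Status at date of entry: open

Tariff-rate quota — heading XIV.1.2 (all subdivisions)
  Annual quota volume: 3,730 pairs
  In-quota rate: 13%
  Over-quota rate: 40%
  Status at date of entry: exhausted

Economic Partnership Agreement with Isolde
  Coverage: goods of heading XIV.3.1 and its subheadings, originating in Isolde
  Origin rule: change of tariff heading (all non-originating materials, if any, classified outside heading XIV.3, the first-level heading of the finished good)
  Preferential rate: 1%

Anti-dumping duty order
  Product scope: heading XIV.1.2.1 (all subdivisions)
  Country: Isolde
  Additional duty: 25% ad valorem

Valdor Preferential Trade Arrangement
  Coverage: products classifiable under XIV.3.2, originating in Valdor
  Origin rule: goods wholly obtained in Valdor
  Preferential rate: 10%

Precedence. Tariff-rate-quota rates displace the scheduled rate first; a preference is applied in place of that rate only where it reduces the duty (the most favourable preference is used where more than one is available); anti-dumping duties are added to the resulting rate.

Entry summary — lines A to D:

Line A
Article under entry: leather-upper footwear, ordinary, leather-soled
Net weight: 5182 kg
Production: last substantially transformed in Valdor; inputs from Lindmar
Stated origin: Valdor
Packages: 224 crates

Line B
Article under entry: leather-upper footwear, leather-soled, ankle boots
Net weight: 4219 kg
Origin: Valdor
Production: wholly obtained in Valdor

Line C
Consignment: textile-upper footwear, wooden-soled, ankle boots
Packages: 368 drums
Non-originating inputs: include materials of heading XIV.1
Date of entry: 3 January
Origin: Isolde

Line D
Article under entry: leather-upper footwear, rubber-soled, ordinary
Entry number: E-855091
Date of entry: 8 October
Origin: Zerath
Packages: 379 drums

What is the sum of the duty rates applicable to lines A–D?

Line A: leather-upper → XIV.3; leather-soled → XIV.3.2; ordinary → XIV.3.2.1. Scheduled 21%. Valdor agreement on XIV.3.2: not wholly obtained. → 21%.
Line B: leather-upper → XIV.3; leather-soled → XIV.3.2; ankle boots → XIV.3.2.2. Scheduled 23%. Valdor agreement on XIV.3.2: wholly obtained → 10% available; preferential 10%. → 10%.
Line C: textile-upper → XIV.1; wooden-soled → XIV.1.1; ankle boots → XIV.1.1.1. Scheduled 10%. Isolde agreement on XIV.3.1: XIV.1.1.1 not covered. → 10%.
Line D: leather-upper → XIV.3; rubber-soled → XIV.3.1; ordinary → XIV.3.1.1. Scheduled 14%. No special measure applies. → 14%.
Sum: 21% + 10% + 10% + 14% = 55%.

55%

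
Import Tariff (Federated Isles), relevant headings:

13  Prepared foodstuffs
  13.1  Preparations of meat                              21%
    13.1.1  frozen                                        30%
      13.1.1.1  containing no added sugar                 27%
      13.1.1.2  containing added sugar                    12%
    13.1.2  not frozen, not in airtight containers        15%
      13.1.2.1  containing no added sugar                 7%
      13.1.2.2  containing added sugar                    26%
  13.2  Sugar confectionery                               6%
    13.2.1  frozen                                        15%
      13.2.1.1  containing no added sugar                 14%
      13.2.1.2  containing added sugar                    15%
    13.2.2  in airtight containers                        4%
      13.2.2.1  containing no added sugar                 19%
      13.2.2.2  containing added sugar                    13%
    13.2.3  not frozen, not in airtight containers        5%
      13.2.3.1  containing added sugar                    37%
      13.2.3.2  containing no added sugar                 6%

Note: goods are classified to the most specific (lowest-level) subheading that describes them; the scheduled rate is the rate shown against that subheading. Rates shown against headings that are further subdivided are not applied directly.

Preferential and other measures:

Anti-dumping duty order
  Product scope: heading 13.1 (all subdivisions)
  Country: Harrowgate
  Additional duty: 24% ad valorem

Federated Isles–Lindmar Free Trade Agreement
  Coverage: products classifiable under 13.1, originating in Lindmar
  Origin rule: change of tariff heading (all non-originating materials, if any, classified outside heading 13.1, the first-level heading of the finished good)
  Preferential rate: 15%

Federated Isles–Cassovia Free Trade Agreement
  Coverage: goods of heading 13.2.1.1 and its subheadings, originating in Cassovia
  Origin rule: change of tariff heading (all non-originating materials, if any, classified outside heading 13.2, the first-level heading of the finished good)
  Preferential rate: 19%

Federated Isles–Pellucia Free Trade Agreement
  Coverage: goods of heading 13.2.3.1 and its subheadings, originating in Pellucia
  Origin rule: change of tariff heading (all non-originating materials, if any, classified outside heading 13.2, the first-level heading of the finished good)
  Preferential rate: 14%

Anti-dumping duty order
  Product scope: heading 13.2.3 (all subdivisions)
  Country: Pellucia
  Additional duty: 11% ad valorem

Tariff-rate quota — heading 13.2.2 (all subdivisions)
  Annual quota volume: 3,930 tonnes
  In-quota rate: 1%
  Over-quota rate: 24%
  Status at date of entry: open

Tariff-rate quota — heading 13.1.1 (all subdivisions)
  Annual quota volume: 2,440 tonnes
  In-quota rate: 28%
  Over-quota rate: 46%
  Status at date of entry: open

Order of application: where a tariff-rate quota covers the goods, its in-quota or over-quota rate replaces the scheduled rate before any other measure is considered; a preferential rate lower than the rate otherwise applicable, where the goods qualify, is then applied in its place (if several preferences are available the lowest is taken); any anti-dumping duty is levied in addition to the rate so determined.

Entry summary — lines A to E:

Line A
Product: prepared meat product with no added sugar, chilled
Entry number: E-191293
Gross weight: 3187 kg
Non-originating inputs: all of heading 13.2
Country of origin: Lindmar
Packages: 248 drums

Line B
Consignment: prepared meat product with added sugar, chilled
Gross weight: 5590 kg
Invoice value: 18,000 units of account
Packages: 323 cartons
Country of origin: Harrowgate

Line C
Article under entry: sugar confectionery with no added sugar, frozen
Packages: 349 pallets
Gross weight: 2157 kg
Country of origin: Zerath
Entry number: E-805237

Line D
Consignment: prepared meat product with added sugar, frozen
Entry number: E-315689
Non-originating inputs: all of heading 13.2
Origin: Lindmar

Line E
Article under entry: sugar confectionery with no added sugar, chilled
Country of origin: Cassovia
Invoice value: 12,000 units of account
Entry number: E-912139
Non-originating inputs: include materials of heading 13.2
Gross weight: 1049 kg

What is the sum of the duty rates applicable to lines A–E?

Line A: prepared meat product → 13.1; chilled → 13.1.2; with no added sugar → 13.1.2.1. Scheduled 7%. Lindmar agreement on 13.1: CTH met → 15% available; preference 15% not lower than 7% → no reduction. → 7%.
Line B: prepared meat product → 13.1; chilled → 13.1.2; with added sugar → 13.1.2.2. Scheduled 26%. anti-dumping (Harrowgate, 13.1): +24%; total 26% + 24% = 50%. → 50%.
Line C: sugar confectionery → 13.2; frozen → 13.2.1; with no added sugar → 13.2.1.1. Scheduled 14%. No special measure applies. → 14%.
Line D: prepared meat product → 13.1; frozen → 13.1.1; with added sugar → 13.1.1.2. Scheduled 12%. quota on 13.1.1 open → in-quota 28%; Lindmar agreement on 13.1: CTH met → 15% available; preferential 15%. → 15%.
Line E: sugar confectionery → 13.2; chilled → 13.2.3; with no added sugar → 13.2.3.2. Scheduled 6%. Cassovia agreement on 13.2.1.1: 13.2.3.2 not covered. → 6%.
Sum: 7% + 50% + 14% + 15% + 6% = 92%.

92%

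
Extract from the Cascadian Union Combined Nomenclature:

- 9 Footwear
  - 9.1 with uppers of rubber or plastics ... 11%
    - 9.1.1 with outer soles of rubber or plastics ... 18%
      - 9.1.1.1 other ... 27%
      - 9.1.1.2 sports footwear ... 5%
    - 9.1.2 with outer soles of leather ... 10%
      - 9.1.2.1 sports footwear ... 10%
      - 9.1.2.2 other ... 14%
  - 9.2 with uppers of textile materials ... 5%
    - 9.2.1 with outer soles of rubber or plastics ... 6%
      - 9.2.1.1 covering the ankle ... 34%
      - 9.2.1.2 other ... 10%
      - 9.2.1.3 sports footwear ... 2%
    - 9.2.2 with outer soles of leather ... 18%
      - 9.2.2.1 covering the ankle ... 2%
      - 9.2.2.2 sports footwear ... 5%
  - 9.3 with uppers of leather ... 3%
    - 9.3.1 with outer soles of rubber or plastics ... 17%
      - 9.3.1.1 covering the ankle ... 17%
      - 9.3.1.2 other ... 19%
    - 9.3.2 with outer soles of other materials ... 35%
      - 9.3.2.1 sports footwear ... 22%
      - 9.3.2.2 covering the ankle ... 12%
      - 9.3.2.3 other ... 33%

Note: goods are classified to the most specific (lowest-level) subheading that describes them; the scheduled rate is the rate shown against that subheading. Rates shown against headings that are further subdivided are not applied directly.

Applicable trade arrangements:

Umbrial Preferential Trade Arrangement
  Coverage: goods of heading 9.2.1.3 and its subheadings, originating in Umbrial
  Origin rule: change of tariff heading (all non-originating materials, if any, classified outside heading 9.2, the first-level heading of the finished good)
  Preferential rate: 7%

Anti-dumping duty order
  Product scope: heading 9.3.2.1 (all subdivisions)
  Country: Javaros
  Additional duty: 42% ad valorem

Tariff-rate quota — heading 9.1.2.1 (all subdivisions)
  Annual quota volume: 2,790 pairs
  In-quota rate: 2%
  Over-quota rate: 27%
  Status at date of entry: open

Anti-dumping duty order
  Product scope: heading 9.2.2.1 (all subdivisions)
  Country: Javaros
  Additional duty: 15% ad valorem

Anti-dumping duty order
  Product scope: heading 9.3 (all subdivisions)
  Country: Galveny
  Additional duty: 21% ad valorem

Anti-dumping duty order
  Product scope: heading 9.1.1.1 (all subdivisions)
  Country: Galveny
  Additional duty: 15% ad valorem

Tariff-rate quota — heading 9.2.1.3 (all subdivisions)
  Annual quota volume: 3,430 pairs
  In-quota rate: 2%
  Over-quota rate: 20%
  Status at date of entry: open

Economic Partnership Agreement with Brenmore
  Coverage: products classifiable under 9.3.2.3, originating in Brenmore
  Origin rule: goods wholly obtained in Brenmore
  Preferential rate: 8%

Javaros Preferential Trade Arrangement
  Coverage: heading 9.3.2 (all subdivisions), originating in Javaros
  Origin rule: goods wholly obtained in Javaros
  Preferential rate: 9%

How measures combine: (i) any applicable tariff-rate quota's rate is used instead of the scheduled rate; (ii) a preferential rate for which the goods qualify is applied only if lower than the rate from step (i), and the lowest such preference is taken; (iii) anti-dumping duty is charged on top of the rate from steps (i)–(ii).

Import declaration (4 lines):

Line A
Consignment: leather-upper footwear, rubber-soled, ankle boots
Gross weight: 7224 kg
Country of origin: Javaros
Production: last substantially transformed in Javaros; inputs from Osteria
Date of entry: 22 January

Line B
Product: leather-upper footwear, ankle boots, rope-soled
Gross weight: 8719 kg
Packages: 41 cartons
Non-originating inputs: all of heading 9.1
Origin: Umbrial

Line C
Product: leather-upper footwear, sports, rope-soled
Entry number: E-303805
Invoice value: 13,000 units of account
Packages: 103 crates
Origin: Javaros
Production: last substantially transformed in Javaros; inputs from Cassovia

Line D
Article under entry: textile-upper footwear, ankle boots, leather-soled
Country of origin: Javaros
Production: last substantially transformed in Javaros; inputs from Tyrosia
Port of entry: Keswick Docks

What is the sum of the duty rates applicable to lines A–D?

Line A: leather-upper → 9.3; rubber-soled → 9.3.1; ankle boots → 9.3.1.1. Scheduled 17%. Javaros agreement on 9.3.2: 9.3.1.1 not covered. → 17%.
Line B: leather-upper → 9.3; rope-soled → 9.3.2; ankle boots → 9.3.2.2. Scheduled 12%. Umbrial agreement on 9.2.1.3: 9.3.2.2 not covered. → 12%.
Line C: leather-upper → 9.3; rope-soled → 9.3.2; sports → 9.3.2.1. Scheduled 22%. Javaros agreement on 9.3.2: not wholly obtained; anti-dumping (Javaros, 9.3.2.1): +42%; total 22% + 42% = 64%. → 64%.
Line D: textile-upper → 9.2; leather-soled → 9.2.2; ankle boots → 9.2.2.1. Scheduled 2%. Javaros agreement on 9.3.2: 9.2.2.1 not covered; anti-dumping (Javaros, 9.2.2.1): +15%; total 2% + 15% = 17%. → 17%.
Sum: 17% + 12% + 64% + 17% = 110%.

110%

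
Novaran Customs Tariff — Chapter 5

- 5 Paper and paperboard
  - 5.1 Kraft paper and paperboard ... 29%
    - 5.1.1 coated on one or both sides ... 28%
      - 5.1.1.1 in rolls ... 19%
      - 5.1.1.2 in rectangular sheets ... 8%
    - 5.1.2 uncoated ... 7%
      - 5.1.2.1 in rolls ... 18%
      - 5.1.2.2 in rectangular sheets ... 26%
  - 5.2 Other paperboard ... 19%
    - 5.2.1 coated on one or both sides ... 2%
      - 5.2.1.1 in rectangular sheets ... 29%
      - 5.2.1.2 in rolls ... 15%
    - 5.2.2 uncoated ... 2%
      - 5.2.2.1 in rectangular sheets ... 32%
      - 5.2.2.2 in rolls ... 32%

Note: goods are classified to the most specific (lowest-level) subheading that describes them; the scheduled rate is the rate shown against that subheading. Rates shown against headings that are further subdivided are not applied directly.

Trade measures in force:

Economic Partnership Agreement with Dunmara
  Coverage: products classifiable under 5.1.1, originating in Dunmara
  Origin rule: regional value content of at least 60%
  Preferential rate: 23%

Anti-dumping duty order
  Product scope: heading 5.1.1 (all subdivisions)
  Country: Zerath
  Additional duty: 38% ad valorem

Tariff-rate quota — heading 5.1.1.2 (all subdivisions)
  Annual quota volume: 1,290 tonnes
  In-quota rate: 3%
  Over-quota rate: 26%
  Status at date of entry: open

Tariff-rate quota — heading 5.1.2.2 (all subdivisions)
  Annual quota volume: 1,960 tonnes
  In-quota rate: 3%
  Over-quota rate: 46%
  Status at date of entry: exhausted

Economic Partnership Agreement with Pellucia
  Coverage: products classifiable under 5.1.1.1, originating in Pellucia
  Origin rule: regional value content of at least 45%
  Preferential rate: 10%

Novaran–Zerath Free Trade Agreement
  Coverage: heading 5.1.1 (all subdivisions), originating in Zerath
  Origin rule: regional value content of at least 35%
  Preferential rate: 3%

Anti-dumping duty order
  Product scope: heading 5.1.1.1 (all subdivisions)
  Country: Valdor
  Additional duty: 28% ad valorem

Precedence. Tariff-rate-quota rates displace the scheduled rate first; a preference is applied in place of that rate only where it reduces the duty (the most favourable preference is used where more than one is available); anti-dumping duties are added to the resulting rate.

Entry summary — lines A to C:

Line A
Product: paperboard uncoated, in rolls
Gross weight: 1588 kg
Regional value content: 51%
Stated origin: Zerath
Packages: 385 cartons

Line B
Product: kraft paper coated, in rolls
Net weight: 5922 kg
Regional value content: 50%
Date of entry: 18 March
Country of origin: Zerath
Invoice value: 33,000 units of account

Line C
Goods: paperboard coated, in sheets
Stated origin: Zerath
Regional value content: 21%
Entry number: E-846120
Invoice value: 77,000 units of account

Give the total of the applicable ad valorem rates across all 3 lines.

Line A: paperboard → 5.2; uncoated → 5.2.2; in rolls → 5.2.2.2. Scheduled 32%. Zerath agreement on 5.1.1: 5.2.2.2 not covered. → 32%.
Line B: kraft paper → 5.1; coated → 5.1.1; in rolls → 5.1.1.1. Scheduled 19%. Zerath agreement on 5.1.1: RVC ≥ 35% → 3% available; preferential 3%; anti-dumping (Zerath, 5.1.1): +38%; total 3% + 38% = 41%. → 41%.
Line C: paperboard → 5.2; coated → 5.2.1; in sheets → 5.2.1.1. Scheduled 29%. Zerath agreement on 5.1.1: 5.2.1.1 not covered. → 29%.
Sum: 32% + 41% + 29% = 102%.

102%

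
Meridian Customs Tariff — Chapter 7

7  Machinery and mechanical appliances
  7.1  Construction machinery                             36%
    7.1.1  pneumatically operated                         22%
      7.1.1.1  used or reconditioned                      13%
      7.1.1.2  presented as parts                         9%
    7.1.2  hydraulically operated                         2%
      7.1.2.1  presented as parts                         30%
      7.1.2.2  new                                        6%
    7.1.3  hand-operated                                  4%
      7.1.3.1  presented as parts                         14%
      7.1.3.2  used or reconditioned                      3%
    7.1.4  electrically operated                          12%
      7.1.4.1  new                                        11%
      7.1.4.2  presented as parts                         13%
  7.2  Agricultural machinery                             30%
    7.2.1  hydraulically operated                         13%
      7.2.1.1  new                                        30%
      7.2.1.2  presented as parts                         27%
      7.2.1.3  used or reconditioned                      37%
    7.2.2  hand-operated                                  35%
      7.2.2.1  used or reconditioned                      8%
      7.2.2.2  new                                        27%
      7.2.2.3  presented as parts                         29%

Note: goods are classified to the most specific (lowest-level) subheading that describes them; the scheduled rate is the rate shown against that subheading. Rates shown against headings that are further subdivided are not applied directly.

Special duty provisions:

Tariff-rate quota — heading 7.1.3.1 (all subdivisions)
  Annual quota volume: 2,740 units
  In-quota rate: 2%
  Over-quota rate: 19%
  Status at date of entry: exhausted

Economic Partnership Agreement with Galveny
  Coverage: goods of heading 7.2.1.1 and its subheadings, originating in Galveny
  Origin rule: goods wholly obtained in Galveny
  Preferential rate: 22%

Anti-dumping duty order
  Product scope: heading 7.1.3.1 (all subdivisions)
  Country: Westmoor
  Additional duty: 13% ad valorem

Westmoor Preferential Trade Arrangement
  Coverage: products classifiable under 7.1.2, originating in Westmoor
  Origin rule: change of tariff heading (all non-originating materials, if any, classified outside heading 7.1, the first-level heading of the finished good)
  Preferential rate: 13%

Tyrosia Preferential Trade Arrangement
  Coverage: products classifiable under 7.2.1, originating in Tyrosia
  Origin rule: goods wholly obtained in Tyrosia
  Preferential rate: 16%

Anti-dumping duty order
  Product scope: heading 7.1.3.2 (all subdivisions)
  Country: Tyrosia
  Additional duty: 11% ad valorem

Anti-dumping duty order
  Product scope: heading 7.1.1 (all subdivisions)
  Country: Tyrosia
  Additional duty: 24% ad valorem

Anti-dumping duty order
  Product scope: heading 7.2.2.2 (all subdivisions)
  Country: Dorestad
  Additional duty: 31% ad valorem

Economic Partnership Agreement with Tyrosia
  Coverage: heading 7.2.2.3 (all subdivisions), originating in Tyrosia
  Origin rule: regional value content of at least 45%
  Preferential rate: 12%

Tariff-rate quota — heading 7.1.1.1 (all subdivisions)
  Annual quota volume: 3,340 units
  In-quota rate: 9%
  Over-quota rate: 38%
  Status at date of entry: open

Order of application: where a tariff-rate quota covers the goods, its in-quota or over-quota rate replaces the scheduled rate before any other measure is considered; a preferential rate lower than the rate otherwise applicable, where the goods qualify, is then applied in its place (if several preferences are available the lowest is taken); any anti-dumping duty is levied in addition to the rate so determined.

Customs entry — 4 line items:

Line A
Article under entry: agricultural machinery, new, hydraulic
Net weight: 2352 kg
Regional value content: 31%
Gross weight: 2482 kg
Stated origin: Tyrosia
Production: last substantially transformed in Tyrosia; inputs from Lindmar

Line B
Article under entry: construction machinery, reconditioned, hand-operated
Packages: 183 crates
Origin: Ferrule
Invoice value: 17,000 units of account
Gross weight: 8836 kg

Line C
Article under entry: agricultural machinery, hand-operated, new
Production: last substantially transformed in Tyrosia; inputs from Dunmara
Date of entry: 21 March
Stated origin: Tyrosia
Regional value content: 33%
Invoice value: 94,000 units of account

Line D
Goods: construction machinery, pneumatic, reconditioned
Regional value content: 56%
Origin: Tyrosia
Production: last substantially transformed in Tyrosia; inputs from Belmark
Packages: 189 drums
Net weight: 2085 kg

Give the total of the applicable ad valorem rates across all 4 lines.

Line A: agricultural → 7.2; hydraulic → 7.2.1; new → 7.2.1.1. Scheduled 30%. Tyrosia agreement on 7.2.1: not wholly obtained; Tyrosia agreement on 7.2.2.3: 7.2.1.1 not covered. → 30%.
Line B: construction → 7.1; hand-operated → 7.1.3; reconditioned → 7.1.3.2. Scheduled 3%. No special measure applies. → 3%.
Line C: agricultural → 7.2; hand-operated → 7.2.2; new → 7.2.2.2. Scheduled 27%. Tyrosia agreement on 7.2.1: 7.2.2.2 not covered; Tyrosia agreement on 7.2.2.3: 7.2.2.2 not covered. → 27%.
Line D: construction → 7.1; pneumatic → 7.1.1; reconditioned → 7.1.1.1. Scheduled 13%. quota on 7.1.1.1 open → in-quota 9%; Tyrosia agreement on 7.2.1: 7.1.1.1 not covered; Tyrosia agreement on 7.2.2.3: 7.1.1.1 not covered; anti-dumping (Tyrosia, 7.1.1): +24%; total 9% + 24% = 33%. → 33%.
Sum: 30% + 3% + 27% + 33% = 93%.

93%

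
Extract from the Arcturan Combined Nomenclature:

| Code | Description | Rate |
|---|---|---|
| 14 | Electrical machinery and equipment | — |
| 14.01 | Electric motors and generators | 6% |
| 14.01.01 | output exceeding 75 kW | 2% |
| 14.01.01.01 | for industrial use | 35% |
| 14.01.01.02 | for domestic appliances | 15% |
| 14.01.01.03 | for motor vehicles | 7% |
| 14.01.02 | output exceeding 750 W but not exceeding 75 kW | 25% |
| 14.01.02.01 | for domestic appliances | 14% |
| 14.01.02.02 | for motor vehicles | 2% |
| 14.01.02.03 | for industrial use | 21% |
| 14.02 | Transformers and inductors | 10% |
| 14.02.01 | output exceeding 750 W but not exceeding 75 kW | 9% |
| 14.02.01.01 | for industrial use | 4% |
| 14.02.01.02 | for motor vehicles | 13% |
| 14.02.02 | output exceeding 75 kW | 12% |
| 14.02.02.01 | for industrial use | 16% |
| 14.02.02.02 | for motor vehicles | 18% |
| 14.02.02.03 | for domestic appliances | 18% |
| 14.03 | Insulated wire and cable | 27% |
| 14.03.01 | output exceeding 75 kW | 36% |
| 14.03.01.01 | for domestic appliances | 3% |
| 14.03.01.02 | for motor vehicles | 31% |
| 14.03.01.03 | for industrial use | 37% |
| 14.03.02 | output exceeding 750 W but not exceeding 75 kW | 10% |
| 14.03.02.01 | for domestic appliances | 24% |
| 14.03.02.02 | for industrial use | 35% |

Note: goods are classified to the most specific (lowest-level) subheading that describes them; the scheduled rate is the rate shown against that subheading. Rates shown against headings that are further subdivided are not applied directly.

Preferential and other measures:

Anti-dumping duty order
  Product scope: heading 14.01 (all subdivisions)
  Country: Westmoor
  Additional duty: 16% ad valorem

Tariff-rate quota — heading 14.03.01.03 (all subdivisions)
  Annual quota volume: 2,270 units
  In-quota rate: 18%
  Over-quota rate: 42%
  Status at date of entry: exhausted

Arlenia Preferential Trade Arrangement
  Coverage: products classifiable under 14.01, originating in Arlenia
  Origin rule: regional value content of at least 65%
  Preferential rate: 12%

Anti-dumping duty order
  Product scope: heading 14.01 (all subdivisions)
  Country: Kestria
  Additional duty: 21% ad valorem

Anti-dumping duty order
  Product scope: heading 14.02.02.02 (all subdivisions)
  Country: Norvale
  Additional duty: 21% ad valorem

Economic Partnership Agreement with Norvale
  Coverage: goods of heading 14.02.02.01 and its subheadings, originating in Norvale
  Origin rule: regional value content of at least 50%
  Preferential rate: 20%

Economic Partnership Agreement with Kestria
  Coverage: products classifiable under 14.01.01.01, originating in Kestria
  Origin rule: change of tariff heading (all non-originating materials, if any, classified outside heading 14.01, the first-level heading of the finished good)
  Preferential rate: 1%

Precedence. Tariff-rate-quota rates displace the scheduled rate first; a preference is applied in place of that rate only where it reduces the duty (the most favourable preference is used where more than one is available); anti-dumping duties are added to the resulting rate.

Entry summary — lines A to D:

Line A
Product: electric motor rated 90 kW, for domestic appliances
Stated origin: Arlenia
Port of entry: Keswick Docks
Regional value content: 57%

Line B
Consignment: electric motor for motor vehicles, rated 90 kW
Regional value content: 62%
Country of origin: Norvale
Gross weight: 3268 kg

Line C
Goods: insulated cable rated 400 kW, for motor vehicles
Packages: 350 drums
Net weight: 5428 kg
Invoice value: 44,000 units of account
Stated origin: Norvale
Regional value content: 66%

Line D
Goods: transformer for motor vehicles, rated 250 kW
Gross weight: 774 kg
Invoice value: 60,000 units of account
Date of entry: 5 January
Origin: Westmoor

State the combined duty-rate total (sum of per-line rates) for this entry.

Line A: electric motor → 14.01; rated 90 kW → 14.01.01; for domestic appliances → 14.01.01.02. Scheduled 15%. Arlenia agreement on 14.01: RVC < 65%. → 15%.
Line B: electric motor → 14.01; rated 90 kW → 14.01.01; for motor vehicles → 14.01.01.03. Scheduled 7%. Norvale agreement on 14.02.02.01: 14.01.01.03 not covered. → 7%.
Line C: insulated cable → 14.03; rated 400 kW → 14.03.01; for motor vehicles → 14.03.01.02. Scheduled 31%. Norvale agreement on 14.02.02.01: 14.03.01.02 not covered. → 31%.
Line D: transformer → 14.02; rated 250 kW → 14.02.02; for motor vehicles → 14.02.02.02. Scheduled 18%. No special measure applies. → 18%.
Sum: 15% + 7% + 31% + 18% = 71%.

71%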